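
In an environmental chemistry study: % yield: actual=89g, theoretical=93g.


% yield = actual/theoretical × 100
= 89/93 × 100
= 95.7%

95.7%


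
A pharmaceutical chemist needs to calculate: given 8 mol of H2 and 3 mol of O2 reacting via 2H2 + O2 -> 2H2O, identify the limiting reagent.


Mole ratio available / coefficient:
  H2: 8/2 = 4.000
  O2: 3/1 = 3.000
Smaller ratio is limiting.

O2


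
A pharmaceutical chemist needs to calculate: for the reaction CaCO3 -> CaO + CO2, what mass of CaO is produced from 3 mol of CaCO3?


Mole ratio CaO:CaCO3 = 1:1
n(CaO) = 3 × 1/1 = 3.000 mol
mass = 3.000 × 56.08 = 168.24 g

168.24 g


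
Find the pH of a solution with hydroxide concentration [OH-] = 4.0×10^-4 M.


pOH = -log10([OH-]) = -log10(4.0×10^-4)
= 4 - log10(4.0) = 3.4
pH = 14 - pOH = 14 - 3.4 = 10.6

10.6


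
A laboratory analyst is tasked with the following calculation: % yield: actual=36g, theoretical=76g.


% yield = actual/theoretical × 100
= 36/76 × 100
= 47.37%

47.37%


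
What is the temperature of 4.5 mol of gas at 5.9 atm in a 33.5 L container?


PV = nRT  (R = 0.08206 L·atm/(mol·K))
T = PV/(nR) = 5.9×33.5/(4.5×0.08206)
= 197.65/0.369270
= 535.25 K

535.25 K


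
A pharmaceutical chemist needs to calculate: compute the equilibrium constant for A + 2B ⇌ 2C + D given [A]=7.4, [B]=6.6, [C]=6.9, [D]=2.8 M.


Kc = [C]^2[D]/([A][B]^2)
= (6.9^2 × 2.8^1)/(7.4^1 × 6.6^2)
= 133.308/322.344
= 0.4136

0.4136


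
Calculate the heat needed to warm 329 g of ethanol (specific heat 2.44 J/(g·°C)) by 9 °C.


q = mcΔT = 329 × 2.44 × 9
= 7224.84 J

7224.84 J


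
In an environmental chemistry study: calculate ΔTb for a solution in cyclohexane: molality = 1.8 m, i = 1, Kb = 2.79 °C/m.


ΔTb = Kb × m × i
= 2.79 × 1.8 × 1
= 5.022 °C

5.022 °C


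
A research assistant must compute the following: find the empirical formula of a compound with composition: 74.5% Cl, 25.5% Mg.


Assume 100 g sample. Moles of each element:
  Cl: 74.5/35.45 = 2.102 mol
  Mg: 25.5/24.31 = 1.049 mol
Divide by smallest (1.049):
  Cl: 2.102/1.049 = 2.0
  Mg: 1.049/1.049 = 1.0
Empirical formula: MgCl2

MgCl2


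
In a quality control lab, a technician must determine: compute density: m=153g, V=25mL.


ρ = mass/volume
= 153/25
= 6.12 g/mL

6.12 g/mL


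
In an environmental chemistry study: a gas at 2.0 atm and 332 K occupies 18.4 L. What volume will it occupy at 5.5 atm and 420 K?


P1V1/T1 = P2V2/T2
V2 = P1V1T2/(T1P2)
= 2.0×18.4×420/(332×5.5)
= 8.464 L

8.464 L


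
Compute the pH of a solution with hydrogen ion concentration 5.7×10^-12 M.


pH = -log10([H+]) = -log10(5.7×10^-12)
= 12 - log10(5.7)
= 12 - 0.76
= 11.24

11.24


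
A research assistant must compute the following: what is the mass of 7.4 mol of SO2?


M(SO2) = 64.07 g/mol
mass = n × M = 7.4 × 64.07 = 474.12 g

474.12 g


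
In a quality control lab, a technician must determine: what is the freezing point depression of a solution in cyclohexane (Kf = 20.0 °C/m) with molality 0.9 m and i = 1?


ΔTf = Kf × m × i
= 20.0 × 0.9 × 1
= 18.0 °C

18.0 °C


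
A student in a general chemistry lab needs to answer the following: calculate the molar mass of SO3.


M(SO3) = 1×32.07 + 3×16.0
= 32.07 + 48.0
= 80.07 g/mol

80.07 g/mol


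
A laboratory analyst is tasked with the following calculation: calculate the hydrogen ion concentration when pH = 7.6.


[H+] = 10^(-pH) = 10^(-7.6)
= 2.51×10^-8 M

2.51×10^-8 M


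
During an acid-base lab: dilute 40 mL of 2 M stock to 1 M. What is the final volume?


C1V1 = C2V2
2 × 40 = 1 × V2
V2 = 80/1 = 80.0 mL

80.0 mL


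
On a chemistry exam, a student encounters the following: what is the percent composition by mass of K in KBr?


M(KBr) = 1×39.1 + 1×79.9 = 119.00 g/mol
Mass of K = 1 × 39.1 = 39.10 g/mol
% K = 39.10/119.00 × 100 = 32.86%

32.86%


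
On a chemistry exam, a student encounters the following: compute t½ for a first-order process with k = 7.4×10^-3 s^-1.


t½ = ln2/k = 0.693147/(7.4×10^-3 s^-1)
= 93.67 s

93.67 s


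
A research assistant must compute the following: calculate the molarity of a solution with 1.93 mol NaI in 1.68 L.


M = n/V = 1.93/1.68 = 1.149 mol/L

1.149 M


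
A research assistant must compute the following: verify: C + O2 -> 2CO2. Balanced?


Equation: C + O2 -> 2CO2
Check atoms: C: 1≠2, O: 2≠4
Not balanced

No, not balanced


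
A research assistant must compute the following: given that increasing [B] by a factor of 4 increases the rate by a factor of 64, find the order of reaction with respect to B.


rate ∝ [B]^n
4^n = 64 → n = 3
Order in B: 3

3


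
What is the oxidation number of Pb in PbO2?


x + 2(-2) = 0, so x = +4
Oxidation number: +4

+4


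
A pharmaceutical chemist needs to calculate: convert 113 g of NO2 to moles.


M(NO2) = 46.01 g/mol
n = mass/M = 113/46.01 = 2.456 mol

2.456 mol


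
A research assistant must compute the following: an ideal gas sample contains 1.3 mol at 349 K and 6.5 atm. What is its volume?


PV = nRT  (R = 0.08206 L·atm/(mol·K))
V = nRT/P = 1.3×0.08206×349/6.5
= 5.728 L

5.728 L


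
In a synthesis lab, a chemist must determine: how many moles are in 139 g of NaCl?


M(NaCl) = 58.44 g/mol
n = mass/M = 139/58.44 = 2.3785 mol

2.3785 mol


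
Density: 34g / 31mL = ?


ρ = mass/volume
= 34/31
= 1.097 g/mL

1.097 g/mL


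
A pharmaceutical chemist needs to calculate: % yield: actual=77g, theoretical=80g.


% yield = actual/theoretical × 100
= 77/80 × 100
= 96.25%

96.25%


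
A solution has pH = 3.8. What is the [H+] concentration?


[H+] = 10^(-pH) = 10^(-3.8)
= 1.58×10^-4 M

1.58×10^-4 M


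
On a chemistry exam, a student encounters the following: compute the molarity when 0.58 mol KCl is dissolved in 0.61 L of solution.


M = n/V = 0.58/0.61 = 0.951 mol/L

0.951 M


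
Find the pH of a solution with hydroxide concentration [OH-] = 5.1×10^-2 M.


pOH = -log10([OH-]) = -log10(5.1×10^-2)
= 2 - log10(5.1) = 1.29
pH = 14 - pOH = 14 - 1.29 = 12.71

12.71


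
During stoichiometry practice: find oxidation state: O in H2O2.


Peroxide: O is -1
Oxidation number: -1

-1


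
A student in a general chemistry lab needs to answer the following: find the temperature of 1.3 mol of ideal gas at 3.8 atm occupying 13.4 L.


PV = nRT  (R = 0.08206 L·atm/(mol·K))
T = PV/(nR) = 3.8×13.4/(1.3×0.08206)
= 50.92/0.106678
= 477.32 K

477.32 K


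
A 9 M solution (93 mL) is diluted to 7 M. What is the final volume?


C1V1 = C2V2
9 × 93 = 7 × V2
V2 = 837/7 = 119.57 mL

119.57 mL


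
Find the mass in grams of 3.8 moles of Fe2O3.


M(Fe2O3) = 159.7 g/mol
mass = n × M = 3.8 × 159.7 = 606.86 g

606.86 g


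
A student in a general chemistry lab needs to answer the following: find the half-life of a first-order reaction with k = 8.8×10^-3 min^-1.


t½ = ln2/k = 0.693147/(8.8×10^-3 min^-1)
= 78.77 min

78.77 min


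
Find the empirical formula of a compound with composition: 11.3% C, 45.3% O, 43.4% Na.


Assume 100 g sample. Moles of each element:
  C: 11.3/12.01 = 0.941 mol
  O: 45.3/16.0 = 2.831 mol
  Na: 43.4/22.99 = 1.888 mol
Divide by smallest (0.941):
  C: 0.941/0.941 = 1.0
  O: 2.831/0.941 = 3.01
  Na: 1.888/0.941 = 2.01
Empirical formula: Na2CO3

Na2CO3


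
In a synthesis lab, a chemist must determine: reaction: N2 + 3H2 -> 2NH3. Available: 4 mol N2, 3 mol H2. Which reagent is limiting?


Mole ratio available / coefficient:
  N2: 4/1 = 4.000
  H2: 3/3 = 1.000
Smaller ratio is limiting.

H2


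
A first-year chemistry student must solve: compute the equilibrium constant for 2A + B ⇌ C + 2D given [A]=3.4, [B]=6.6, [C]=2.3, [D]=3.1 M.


Kc = [C][D]^2/([A]^2[B])
= (2.3^1 × 3.1^2)/(3.4^2 × 6.6^1)
= 22.103/76.296
= 0.2897

0.2897


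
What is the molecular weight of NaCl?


M(NaCl) = 1×22.99 + 1×35.45
= 22.99 + 35.45
= 58.44 g/mol

58.44 g/mol


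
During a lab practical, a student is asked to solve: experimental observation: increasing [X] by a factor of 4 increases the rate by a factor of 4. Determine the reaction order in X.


rate ∝ [X]^n
4^n = 4 → n = 1
Order in X: 1

1


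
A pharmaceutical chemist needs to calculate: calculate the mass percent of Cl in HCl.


M(HCl) = 1×1.008 + 1×35.45 = 36.458 g/mol
Mass of Cl = 1 × 35.45 = 35.45 g/mol
% Cl = 35.45/36.458 × 100 = 97.24%

97.24%


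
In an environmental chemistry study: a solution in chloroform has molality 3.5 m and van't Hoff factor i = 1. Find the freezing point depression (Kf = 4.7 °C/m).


ΔTf = Kf × m × i
= 4.7 × 3.5 × 1
= 16.45 °C

16.45 °C


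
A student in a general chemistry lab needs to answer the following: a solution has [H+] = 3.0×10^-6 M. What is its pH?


pH = -log10([H+]) = -log10(3.0×10^-6)
= 6 - log10(3.0)
= 6 - 0.48
= 5.52

5.52


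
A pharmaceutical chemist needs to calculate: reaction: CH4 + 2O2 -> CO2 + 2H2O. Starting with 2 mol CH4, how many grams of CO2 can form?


Mole ratio CO2:CH4 = 1:1
n(CO2) = 2 × 1/1 = 2.000 mol
mass = 2.000 × 44.01 = 88.02 g

88.02 g


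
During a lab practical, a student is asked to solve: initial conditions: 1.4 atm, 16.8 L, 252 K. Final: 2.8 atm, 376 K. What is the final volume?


P1V1/T1 = P2V2/T2
V2 = P1V1T2/(T1P2)
= 1.4×16.8×376/(252×2.8)
= 12.533 L

12.533 L


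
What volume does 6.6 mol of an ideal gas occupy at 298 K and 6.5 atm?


PV = nRT  (R = 0.08206 L·atm/(mol·K))
V = nRT/P = 6.6×0.08206×298/6.5
= 24.83 L

24.83 L


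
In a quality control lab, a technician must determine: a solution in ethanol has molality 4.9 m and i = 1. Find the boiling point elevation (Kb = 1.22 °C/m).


ΔTb = Kb × m × i
= 1.22 × 4.9 × 1
= 5.978 °C

5.978 °C


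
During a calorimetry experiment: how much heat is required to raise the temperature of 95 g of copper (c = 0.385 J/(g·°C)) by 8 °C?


q = mcΔT = 95 × 0.385 × 8
= 292.60 J

292.60 J


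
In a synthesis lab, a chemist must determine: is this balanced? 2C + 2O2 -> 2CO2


Equation: 2C + 2O2 -> 2CO2
Check atoms: C: 2=2, O: 4=4
Balanced

Yes, balanced


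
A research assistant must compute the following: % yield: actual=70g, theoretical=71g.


% yield = actual/theoretical × 100
= 70/71 × 100
= 98.59%

98.59%


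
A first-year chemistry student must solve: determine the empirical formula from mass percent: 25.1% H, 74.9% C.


Assume 100 g sample. Moles of each element:
  H: 25.1/1.008 = 24.901 mol
  C: 74.9/12.01 = 6.236 mol
Divide by smallest (6.236):
  H: 24.901/6.236 = 3.99
  C: 6.236/6.236 = 1.0
Empirical formula: CH4

CH4


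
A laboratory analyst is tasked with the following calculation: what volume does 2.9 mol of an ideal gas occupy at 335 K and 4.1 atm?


PV = nRT  (R = 0.08206 L·atm/(mol·K))
V = nRT/P = 2.9×0.08206×335/4.1
= 19.444 L

19.444 L


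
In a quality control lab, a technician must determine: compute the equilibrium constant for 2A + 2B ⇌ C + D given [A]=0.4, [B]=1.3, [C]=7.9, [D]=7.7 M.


Kc = [C][D]/([A]^2[B]^2)
= (7.9^1 × 7.7^1)/(0.4^2 × 1.3^2)
= 60.83/0.2704
= 225.0

225.0


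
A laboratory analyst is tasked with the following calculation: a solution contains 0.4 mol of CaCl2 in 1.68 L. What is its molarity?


M = n/V = 0.4/1.68 = 0.238 mol/L

0.238 M


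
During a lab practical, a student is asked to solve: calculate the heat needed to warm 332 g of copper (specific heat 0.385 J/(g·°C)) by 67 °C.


q = mcΔT = 332 × 0.385 × 67
= 8563.94 J

8563.94 J


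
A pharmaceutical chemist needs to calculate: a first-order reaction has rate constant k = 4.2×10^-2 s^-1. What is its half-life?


t½ = ln2/k = 0.693147/(4.2×10^-2 s^-1)
= 16.50 s

16.50 s


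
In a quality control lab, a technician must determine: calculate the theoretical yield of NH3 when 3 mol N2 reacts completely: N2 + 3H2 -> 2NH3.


Mole ratio NH3:N2 = 2:1
n(NH3) = 3 × 2/1 = 6.000 mol
mass = 6.000 × 17.03 = 102.18 g

102.18 g


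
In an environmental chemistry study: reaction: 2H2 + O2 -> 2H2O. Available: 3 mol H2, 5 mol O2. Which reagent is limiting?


Mole ratio available / coefficient:
  H2: 3/2 = 1.500
  O2: 5/1 = 5.000
Smaller ratio is limiting.

H2


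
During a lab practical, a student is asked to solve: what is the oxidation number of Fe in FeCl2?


x + 2(-1) = 0, so x = +2
Oxidation number: +2

+2


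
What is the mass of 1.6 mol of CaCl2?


M(CaCl2) = 110.98 g/mol
mass = n × M = 1.6 × 110.98 = 177.57 g

177.57 g


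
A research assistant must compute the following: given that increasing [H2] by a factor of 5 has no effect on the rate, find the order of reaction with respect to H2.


rate ∝ [H2]^n
rate ∝ [H2]^0
Order in H2: 0

0


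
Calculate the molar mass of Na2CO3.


M(Na2CO3) = 2×22.99 + 1×12.01 + 3×16.0
= 45.98 + 12.01 + 48.0
= 105.99 g/mol

105.99 g/mol


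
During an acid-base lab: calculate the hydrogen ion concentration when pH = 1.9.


[H+] = 10^(-pH) = 10^(-1.9)
= 1.26×10^-2 M

1.26×10^-2 M


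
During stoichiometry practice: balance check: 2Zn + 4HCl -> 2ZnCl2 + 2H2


Equation: 2Zn + 4HCl -> 2ZnCl2 + 2H2
Check atoms: Cl: 4=4, H: 4=4, Zn: 2=2
Balanced

Yes, balanced


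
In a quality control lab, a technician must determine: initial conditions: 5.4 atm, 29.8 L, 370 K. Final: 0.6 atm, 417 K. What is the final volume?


P1V1/T1 = P2V2/T2
V2 = P1V1T2/(T1P2)
= 5.4×29.8×417/(370×0.6)
= 302.269 L

302.269 L


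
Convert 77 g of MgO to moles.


M(MgO) = 40.31 g/mol
n = mass/M = 77/40.31 = 1.9102 mol

1.9102 mol


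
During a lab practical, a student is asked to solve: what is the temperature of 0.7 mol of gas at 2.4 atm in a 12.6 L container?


PV = nRT  (R = 0.08206 L·atm/(mol·K))
T = PV/(nR) = 2.4×12.6/(0.7×0.08206)
= 30.24/0.057442
= 526.44 K

526.44 K


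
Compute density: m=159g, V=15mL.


ρ = mass/volume
= 159/15
= 10.6 g/mL

10.6 g/mL


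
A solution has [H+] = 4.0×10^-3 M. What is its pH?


pH = -log10([H+]) = -log10(4.0×10^-3)
= 3 - log10(4.0)
= 3 - 0.6
= 2.4

2.4


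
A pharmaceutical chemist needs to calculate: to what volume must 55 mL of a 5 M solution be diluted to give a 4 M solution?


C1V1 = C2V2
5 × 55 = 4 × V2
V2 = 275/4 = 68.75 mL

68.75 mL


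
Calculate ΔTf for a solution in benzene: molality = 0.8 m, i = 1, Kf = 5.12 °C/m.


ΔTf = Kf × m × i
= 5.12 × 0.8 × 1
= 4.096 °C

4.096 °C


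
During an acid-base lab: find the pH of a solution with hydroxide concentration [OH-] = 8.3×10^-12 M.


pOH = -log10([OH-]) = -log10(8.3×10^-12)
= 12 - log10(8.3) = 11.08
pH = 14 - pOH = 14 - 11.08 = 2.92

2.92


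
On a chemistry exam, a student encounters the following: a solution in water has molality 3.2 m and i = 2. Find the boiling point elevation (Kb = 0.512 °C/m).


ΔTb = Kb × m × i
= 0.512 × 3.2 × 2
= 3.2768 °C

3.2768 °C


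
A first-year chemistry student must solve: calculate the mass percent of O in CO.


M(CO) = 1×12.01 + 1×16.0 = 28.01 g/mol
Mass of O = 1 × 16.0 = 16.00 g/mol
% O = 16.00/28.01 × 100 = 57.12%

57.12%


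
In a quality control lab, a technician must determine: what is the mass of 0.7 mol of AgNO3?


M(AgNO3) = 169.88 g/mol
mass = n × M = 0.7 × 169.88 = 118.92 g

118.92 g


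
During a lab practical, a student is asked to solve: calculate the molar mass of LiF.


M(LiF) = 1×6.94 + 1×19.0
= 6.94 + 19.0
= 25.94 g/mol

25.94 g/mol


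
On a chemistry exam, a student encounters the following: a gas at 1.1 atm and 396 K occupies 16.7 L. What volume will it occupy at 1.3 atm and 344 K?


P1V1/T1 = P2V2/T2
V2 = P1V1T2/(T1P2)
= 1.1×16.7×344/(396×1.3)
= 12.275 L

12.275 L


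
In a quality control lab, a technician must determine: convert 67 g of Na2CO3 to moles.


M(Na2CO3) = 105.99 g/mol
n = mass/M = 67/105.99 = 0.6321 mol

0.6321 mol


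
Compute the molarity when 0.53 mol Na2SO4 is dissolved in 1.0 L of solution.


M = n/V = 0.53/1.0 = 0.530 mol/L

0.530 M


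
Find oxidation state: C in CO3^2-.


x + 3(-2) = -2, so x = +4
Oxidation number: +4

+4


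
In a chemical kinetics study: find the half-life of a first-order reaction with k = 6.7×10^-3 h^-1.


t½ = ln2/k = 0.693147/(6.7×10^-3 h^-1)
= 103.5 h

103.5 h


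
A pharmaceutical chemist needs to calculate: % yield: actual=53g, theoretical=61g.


% yield = actual/theoretical × 100
= 53/61 × 100
= 86.89%

86.89%


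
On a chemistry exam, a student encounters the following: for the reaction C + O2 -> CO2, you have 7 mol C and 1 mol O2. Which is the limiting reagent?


Mole ratio available / coefficient:
  C: 7/1 = 7.000
  O2: 1/1 = 1.000
Smaller ratio is limiting.

O2


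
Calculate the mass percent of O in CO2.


M(CO2) = 1×12.01 + 2×16.0 = 44.01 g/mol
Mass of O = 2 × 16.0 = 32.00 g/mol
% O = 32.00/44.01 × 100 = 72.71%

72.71%


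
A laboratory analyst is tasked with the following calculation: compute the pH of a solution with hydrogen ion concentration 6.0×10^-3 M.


pH = -log10([H+]) = -log10(6.0×10^-3)
= 3 - log10(6.0)
= 3 - 0.78
= 2.22

2.22


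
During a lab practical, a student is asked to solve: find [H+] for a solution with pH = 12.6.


[H+] = 10^(-pH) = 10^(-12.6)
= 2.51×10^-13 M

2.51×10^-13 M


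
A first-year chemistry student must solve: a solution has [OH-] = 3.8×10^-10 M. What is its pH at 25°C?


pOH = -log10([OH-]) = -log10(3.8×10^-10)
= 10 - log10(3.8) = 9.42
pH = 14 - pOH = 14 - 9.42 = 4.58

4.58


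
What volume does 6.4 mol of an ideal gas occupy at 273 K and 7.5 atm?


PV = nRT  (R = 0.08206 L·atm/(mol·K))
V = nRT/P = 6.4×0.08206×273/7.5
= 19.117 L

19.117 L


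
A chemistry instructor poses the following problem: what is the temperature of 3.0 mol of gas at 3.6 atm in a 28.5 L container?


PV = nRT  (R = 0.08206 L·atm/(mol·K))
T = PV/(nR) = 3.6×28.5/(3.0×0.08206)
= 102.60/0.246180
= 416.77 K

416.77 K


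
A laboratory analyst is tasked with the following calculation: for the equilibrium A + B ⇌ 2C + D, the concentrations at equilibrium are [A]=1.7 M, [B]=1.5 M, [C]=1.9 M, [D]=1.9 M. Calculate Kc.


Kc = [C]^2[D]/([A][B])
= (1.9^2 × 1.9^1)/(1.7^1 × 1.5^1)
= 6.859/2.55
= 2.690

2.690


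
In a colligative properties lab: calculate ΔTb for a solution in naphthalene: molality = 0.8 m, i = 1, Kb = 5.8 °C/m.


ΔTb = Kb × m × i
= 5.8 × 0.8 × 1
= 4.64 °C

4.64 °C


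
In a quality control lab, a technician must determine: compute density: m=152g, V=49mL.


ρ = mass/volume
= 152/49
= 3.102 g/mL

3.102 g/mL


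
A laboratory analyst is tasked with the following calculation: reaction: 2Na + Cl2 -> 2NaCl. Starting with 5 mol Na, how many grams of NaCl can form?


Mole ratio NaCl:Na = 2:2
n(NaCl) = 5 × 2/2 = 5.000 mol
mass = 5.000 × 58.44 = 292.2 g

292.2 g


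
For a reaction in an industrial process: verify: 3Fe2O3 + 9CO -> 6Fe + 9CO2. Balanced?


Equation: 3Fe2O3 + 9CO -> 6Fe + 9CO2
Check atoms: C: 9=9, Fe: 6=6, O: 18=18
Balanced

Yes, balanced


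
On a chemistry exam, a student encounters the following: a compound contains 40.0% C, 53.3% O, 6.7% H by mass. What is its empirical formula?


Assume 100 g sample. Moles of each element:
  C: 40.0/12.01 = 3.331 mol
  O: 53.3/16.0 = 3.331 mol
  H: 6.7/1.008 = 6.647 mol
Divide by smallest (3.331):
  C: 3.331/3.331 = 1.0
  O: 3.331/3.331 = 1.0
  H: 6.647/3.331 = 2.0
Empirical formula: CH2O

CH2O


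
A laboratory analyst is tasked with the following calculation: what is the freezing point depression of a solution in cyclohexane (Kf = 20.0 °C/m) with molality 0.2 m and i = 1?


ΔTf = Kf × m × i
= 20.0 × 0.2 × 1
= 4.0 °C

4.0 °C


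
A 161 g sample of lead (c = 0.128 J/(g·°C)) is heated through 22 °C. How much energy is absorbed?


q = mcΔT = 161 × 0.128 × 22
= 453.38 J

453.38 J


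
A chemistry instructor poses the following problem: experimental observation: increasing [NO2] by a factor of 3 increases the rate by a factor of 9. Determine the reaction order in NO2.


rate ∝ [NO2]^n
3^n = 9 → n = 2
Order in NO2: 2

2


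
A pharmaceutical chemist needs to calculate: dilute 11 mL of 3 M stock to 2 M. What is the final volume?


C1V1 = C2V2
3 × 11 = 2 × V2
V2 = 33/2 = 16.5 mL

16.5 mL


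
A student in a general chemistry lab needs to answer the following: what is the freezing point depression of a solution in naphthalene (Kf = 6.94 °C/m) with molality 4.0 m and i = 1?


ΔTf = Kf × m × i
= 6.94 × 4.0 × 1
= 27.76 °C

27.76 °C


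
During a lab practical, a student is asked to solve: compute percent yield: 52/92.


% yield = actual/theoretical × 100
= 52/92 × 100
= 56.52%

56.52%


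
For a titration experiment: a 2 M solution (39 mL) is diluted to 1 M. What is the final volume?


C1V1 = C2V2
2 × 39 = 1 × V2
V2 = 78/1 = 78.0 mL

78.0 mL


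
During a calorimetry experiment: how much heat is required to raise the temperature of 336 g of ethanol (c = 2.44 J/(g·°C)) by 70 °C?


q = mcΔT = 336 × 2.44 × 70
= 57388.80 J

57388.80 J


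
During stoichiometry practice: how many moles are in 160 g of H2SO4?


M(H2SO4) = 98.09 g/mol
n = mass/M = 160/98.09 = 1.6312 mol

1.6312 mol


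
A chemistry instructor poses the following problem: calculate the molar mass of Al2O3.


M(Al2O3) = 2×26.98 + 3×16.0
= 53.96 + 48.0
= 101.96 g/mol

101.96 g/mol


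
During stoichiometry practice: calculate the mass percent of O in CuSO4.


M(CuSO4) = 1×63.55 + 1×32.07 + 4×16.0 = 159.62 g/mol
Mass of O = 4 × 16.0 = 64.00 g/mol
% O = 64.00/159.62 × 100 = 40.10%

40.10%


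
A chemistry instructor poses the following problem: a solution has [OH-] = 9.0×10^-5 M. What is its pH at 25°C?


pOH = -log10([OH-]) = -log10(9.0×10^-5)
= 5 - log10(9.0) = 4.05
pH = 14 - pOH = 14 - 4.05 = 9.95

9.95


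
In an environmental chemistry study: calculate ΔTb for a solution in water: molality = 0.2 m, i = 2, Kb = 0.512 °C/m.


ΔTb = Kb × m × i
= 0.512 × 0.2 × 2
= 0.2048 °C

0.2048 °C


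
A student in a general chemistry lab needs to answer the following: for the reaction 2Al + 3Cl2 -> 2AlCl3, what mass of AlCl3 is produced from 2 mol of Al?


Mole ratio AlCl3:Al = 2:2
n(AlCl3) = 2 × 2/2 = 2.000 mol
mass = 2.000 × 133.33 = 266.66 g

266.66 g


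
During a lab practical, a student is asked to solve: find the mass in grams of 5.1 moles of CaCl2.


M(CaCl2) = 110.98 g/mol
mass = n × M = 5.1 × 110.98 = 566.00 g

566.00 g


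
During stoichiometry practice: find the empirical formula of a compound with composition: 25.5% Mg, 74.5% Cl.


Assume 100 g sample. Moles of each element:
  Mg: 25.5/24.31 = 1.049 mol
  Cl: 74.5/35.45 = 2.102 mol
Divide by smallest (1.049):
  Mg: 1.049/1.049 = 1.0
  Cl: 2.102/1.049 = 2.0
Empirical formula: MgCl2

MgCl2


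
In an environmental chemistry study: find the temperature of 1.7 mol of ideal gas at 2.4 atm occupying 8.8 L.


PV = nRT  (R = 0.08206 L·atm/(mol·K))
T = PV/(nR) = 2.4×8.8/(1.7×0.08206)
= 21.12/0.139502
= 151.40 K

151.40 K


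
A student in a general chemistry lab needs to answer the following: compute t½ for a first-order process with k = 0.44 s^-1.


t½ = ln2/k = 0.693147/(0.44 s^-1)
= 1.575 s

1.575 s


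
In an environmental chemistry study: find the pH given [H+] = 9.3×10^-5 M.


pH = -log10([H+]) = -log10(9.3×10^-5)
= 5 - log10(9.3)
= 5 - 0.97
= 4.03

4.03


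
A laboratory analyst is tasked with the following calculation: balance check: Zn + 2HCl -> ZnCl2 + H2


Equation: Zn + 2HCl -> ZnCl2 + H2
Check atoms: Cl: 2=2, H: 2=2, Zn: 1=1
Balanced

Yes, balanced


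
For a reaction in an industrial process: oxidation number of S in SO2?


x + 2(-2) = 0, so x = +4
Oxidation number: +4

+4


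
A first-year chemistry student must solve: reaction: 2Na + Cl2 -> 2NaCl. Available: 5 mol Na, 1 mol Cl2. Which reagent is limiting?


Mole ratio available / coefficient:
  Na: 5/2 = 2.500
  Cl2: 1/1 = 1.000
Smaller ratio is limiting.

Cl2


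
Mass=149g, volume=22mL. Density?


ρ = mass/volume
= 149/22
= 6.773 g/mL

6.773 g/mL


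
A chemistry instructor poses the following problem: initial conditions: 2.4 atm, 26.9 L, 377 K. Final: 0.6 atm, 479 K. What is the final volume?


P1V1/T1 = P2V2/T2
V2 = P1V1T2/(T1P2)
= 2.4×26.9×479/(377×0.6)
= 136.712 L

136.712 L


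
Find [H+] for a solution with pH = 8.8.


[H+] = 10^(-pH) = 10^(-8.8)
= 1.58×10^-9 M

1.58×10^-9 M


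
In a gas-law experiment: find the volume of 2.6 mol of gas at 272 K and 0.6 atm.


PV = nRT  (R = 0.08206 L·atm/(mol·K))
V = nRT/P = 2.6×0.08206×272/0.6
= 96.721 L

96.721 L


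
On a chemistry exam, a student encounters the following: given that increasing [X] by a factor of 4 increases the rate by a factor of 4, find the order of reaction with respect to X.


rate ∝ [X]^n
4^n = 4 → n = 1
Order in X: 1

1


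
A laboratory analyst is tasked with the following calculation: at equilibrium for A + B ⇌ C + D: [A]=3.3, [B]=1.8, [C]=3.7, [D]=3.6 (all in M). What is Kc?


Kc = [C][D]/([A][B])
= (3.7^1 × 3.6^1)/(3.3^1 × 1.8^1)
= 13.32/5.94
= 2.242

2.242


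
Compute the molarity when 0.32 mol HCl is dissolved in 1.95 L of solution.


M = n/V = 0.32/1.95 = 0.164 mol/L

0.164 M


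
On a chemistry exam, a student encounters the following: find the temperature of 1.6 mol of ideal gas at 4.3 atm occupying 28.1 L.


PV = nRT  (R = 0.08206 L·atm/(mol·K))
T = PV/(nR) = 4.3×28.1/(1.6×0.08206)
= 120.83/0.131296
= 920.29 K

920.29 K


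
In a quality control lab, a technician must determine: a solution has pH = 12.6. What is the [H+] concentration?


[H+] = 10^(-pH) = 10^(-12.6)
= 2.51×10^-13 M

2.51×10^-13 M


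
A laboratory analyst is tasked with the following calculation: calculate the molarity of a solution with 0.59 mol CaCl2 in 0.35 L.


M = n/V = 0.59/0.35 = 1.686 mol/L

1.686 M


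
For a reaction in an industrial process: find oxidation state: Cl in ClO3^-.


x + 3(-2) = -1, so x = +5
Oxidation number: +5

+5


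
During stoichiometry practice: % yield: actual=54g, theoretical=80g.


% yield = actual/theoretical × 100
= 54/80 × 100
= 67.5%

67.5%


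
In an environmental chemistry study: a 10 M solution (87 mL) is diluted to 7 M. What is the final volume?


C1V1 = C2V2
10 × 87 = 7 × V2
V2 = 870/7 = 124.29 mL

124.29 mL


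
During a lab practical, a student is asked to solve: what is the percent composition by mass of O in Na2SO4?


M(Na2SO4) = 2×22.99 + 1×32.07 + 4×16.0 = 142.05 g/mol
Mass of O = 4 × 16.0 = 64.00 g/mol
% O = 64.00/142.05 × 100 = 45.05%

45.05%


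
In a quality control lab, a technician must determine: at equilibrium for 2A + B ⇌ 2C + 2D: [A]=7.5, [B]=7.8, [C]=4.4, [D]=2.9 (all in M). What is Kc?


Kc = [C]^2[D]^2/([A]^2[B])
= (4.4^2 × 2.9^2)/(7.5^2 × 7.8^1)
= 162.8176/438.75
= 0.3711

0.3711


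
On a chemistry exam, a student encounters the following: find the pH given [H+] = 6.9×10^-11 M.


pH = -log10([H+]) = -log10(6.9×10^-11)
= 11 - log10(6.9)
= 11 - 0.84
= 10.16

10.16


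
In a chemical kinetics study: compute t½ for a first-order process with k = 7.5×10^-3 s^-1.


t½ = ln2/k = 0.693147/(7.5×10^-3 s^-1)
= 92.42 s

92.42 s


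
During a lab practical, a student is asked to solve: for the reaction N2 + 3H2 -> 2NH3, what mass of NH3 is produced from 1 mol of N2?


Mole ratio NH3:N2 = 2:1
n(NH3) = 1 × 2/1 = 2.000 mol
mass = 2.000 × 17.03 = 34.06 g

34.06 g


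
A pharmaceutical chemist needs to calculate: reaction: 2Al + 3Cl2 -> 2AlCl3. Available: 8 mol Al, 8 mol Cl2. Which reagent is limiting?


Mole ratio available / coefficient:
  Al: 8/2 = 4.000
  Cl2: 8/3 = 2.667
Smaller ratio is limiting.

Cl2


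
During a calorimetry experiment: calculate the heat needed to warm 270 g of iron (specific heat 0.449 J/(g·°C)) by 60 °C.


q = mcΔT = 270 × 0.449 × 60
= 7273.80 J

7273.80 J


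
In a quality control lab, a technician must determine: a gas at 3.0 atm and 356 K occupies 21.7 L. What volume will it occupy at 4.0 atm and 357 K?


P1V1/T1 = P2V2/T2
V2 = P1V1T2/(T1P2)
= 3.0×21.7×357/(356×4.0)
= 16.321 L

16.321 L


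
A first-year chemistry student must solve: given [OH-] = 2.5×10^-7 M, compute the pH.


pOH = -log10([OH-]) = -log10(2.5×10^-7)
= 7 - log10(2.5) = 6.6
pH = 14 - pOH = 14 - 6.6 = 7.4

7.4


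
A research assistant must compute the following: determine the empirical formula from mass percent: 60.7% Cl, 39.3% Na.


Assume 100 g sample. Moles of each element:
  Cl: 60.7/35.45 = 1.712 mol
  Na: 39.3/22.99 = 1.709 mol
Divide by smallest (1.709):
  Cl: 1.712/1.709 = 1.0
  Na: 1.709/1.709 = 1.0
Empirical formula: NaCl

NaCl


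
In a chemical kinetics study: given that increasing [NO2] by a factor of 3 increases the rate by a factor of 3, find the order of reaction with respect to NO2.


rate ∝ [NO2]^n
3^n = 3 → n = 1
Order in NO2: 1

1


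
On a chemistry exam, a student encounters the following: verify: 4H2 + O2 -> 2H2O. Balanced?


Equation: 4H2 + O2 -> 2H2O
Check atoms: H: 8≠4, O: 2=2
Not balanced

No, not balanced


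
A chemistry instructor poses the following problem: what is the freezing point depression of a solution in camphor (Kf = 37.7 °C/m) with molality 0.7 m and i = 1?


ΔTf = Kf × m × i
= 37.7 × 0.7 × 1
= 26.39 °C

26.39 °C


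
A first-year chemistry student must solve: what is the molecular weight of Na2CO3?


M(Na2CO3) = 2×22.99 + 1×12.01 + 3×16.0
= 45.98 + 12.01 + 48.0
= 105.99 g/mol

105.99 g/mol


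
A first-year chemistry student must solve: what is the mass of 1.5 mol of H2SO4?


M(H2SO4) = 98.09 g/mol
mass = n × M = 1.5 × 98.09 = 147.14 g

147.14 g


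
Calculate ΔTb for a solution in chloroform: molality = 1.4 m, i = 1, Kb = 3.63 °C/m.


ΔTb = Kb × m × i
= 3.63 × 1.4 × 1
= 5.082 °C

5.082 °C


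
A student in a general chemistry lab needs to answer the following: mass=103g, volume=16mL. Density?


ρ = mass/volume
= 103/16
= 6.438 g/mL

6.438 g/mL


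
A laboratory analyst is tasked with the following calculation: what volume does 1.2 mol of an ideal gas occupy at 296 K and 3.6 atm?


PV = nRT  (R = 0.08206 L·atm/(mol·K))
V = nRT/P = 1.2×0.08206×296/3.6
= 8.097 L

8.097 L


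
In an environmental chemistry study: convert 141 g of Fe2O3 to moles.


M(Fe2O3) = 159.7 g/mol
n = mass/M = 141/159.7 = 0.8829 mol

0.8829 mol


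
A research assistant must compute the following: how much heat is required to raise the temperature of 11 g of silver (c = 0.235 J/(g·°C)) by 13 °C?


q = mcΔT = 11 × 0.235 × 13
= 33.61 J

33.61 J


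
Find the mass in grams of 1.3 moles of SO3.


M(SO3) = 80.07 g/mol
mass = n × M = 1.3 × 80.07 = 104.09 g

104.09 g


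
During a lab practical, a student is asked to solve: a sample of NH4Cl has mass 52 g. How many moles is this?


M(NH4Cl) = 53.49 g/mol
n = mass/M = 52/53.49 = 0.9721 mol

0.9721 mol


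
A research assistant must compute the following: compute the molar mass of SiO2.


M(SiO2) = 1×28.09 + 2×16.0
= 28.09 + 32.0
= 60.09 g/mol

60.09 g/mol


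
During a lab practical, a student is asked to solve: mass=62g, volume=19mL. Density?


ρ = mass/volume
= 62/19
= 3.263 g/mL

3.263 g/mL


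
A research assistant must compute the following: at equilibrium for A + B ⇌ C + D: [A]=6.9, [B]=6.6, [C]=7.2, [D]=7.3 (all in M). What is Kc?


Kc = [C][D]/([A][B])
= (7.2^1 × 7.3^1)/(6.9^1 × 6.6^1)
= 52.56/45.54
= 1.154

1.154


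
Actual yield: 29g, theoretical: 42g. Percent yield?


% yield = actual/theoretical × 100
= 29/42 × 100
= 69.05%

69.05%


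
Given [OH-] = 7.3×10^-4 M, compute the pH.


pOH = -log10([OH-]) = -log10(7.3×10^-4)
= 4 - log10(7.3) = 3.14
pH = 14 - pOH = 14 - 3.14 = 10.86

10.86


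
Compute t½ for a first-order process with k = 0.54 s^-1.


t½ = ln2/k = 0.693147/(0.54 s^-1)
= 1.284 s

1.284 s


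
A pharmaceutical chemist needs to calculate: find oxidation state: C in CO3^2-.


x + 3(-2) = -2, so x = +4
Oxidation number: +4

+4


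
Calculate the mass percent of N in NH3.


M(NH3) = 1×14.01 + 3×1.008 = 17.034 g/mol
Mass of N = 1 × 14.01 = 14.01 g/mol
% N = 14.01/17.034 × 100 = 82.25%

82.25%


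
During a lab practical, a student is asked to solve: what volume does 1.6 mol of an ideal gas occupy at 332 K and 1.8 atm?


PV = nRT  (R = 0.08206 L·atm/(mol·K))
V = nRT/P = 1.6×0.08206×332/1.8
= 24.217 L

24.217 L


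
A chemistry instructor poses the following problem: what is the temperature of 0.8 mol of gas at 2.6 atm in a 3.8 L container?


PV = nRT  (R = 0.08206 L·atm/(mol·K))
T = PV/(nR) = 2.6×3.8/(0.8×0.08206)
= 9.88/0.065648
= 150.50 K

150.50 K


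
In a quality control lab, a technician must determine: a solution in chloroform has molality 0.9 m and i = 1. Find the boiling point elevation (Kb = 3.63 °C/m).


ΔTb = Kb × m × i
= 3.63 × 0.9 × 1
= 3.267 °C

3.267 °C


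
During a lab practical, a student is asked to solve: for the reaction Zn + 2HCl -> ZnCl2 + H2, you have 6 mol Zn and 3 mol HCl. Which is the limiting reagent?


Mole ratio available / coefficient:
  Zn: 6/1 = 6.000
  HCl: 3/2 = 1.500
Smaller ratio is limiting.

HCl


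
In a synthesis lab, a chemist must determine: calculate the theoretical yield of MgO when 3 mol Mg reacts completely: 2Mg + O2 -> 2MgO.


Mole ratio MgO:Mg = 2:2
n(MgO) = 3 × 2/2 = 3.000 mol
mass = 3.000 × 40.31 = 120.93 g

120.93 g


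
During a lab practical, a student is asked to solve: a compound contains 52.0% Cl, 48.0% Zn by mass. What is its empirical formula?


Assume 100 g sample. Moles of each element:
  Cl: 52.0/35.45 = 1.467 mol
  Zn: 48.0/65.38 = 0.734 mol
Divide by smallest (0.734):
  Cl: 1.467/0.734 = 2.0
  Zn: 0.734/0.734 = 1.0
Empirical formula: ZnCl2

ZnCl2


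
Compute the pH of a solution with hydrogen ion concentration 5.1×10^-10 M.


pH = -log10([H+]) = -log10(5.1×10^-10)
= 10 - log10(5.1)
= 10 - 0.71
= 9.29

9.29


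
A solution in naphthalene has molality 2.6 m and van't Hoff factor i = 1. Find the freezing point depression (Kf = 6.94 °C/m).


ΔTf = Kf × m × i
= 6.94 × 2.6 × 1
= 18.044 °C

18.044 °C


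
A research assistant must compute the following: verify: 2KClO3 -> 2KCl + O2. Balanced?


Equation: 2KClO3 -> 2KCl + O2
Check atoms: Cl: 2=2, K: 2=2, O: 6≠2
Not balanced

No, not balanced


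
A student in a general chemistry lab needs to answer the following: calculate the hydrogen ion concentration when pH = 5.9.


[H+] = 10^(-pH) = 10^(-5.9)
= 1.26×10^-6 M

1.26×10^-6 M


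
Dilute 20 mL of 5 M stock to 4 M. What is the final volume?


C1V1 = C2V2
5 × 20 = 4 × V2
V2 = 100/4 = 25.0 mL

25.0 mL


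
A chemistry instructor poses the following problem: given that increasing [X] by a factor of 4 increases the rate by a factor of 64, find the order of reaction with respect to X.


rate ∝ [X]^n
4^n = 64 → n = 3
Order in X: 3

3


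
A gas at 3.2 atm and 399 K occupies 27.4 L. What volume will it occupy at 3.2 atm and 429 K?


P1V1/T1 = P2V2/T2
V2 = P1V1T2/(T1P2)
= 3.2×27.4×429/(399×3.2)
= 29.46 L

29.46 L


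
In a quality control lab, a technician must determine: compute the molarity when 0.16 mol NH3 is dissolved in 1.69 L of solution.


M = n/V = 0.16/1.69 = 0.095 mol/L

0.095 M


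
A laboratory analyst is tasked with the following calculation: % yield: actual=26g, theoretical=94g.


% yield = actual/theoretical × 100
= 26/94 × 100
= 27.66%

27.66%


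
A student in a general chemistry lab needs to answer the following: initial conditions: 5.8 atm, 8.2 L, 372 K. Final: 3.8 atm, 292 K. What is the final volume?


P1V1/T1 = P2V2/T2
V2 = P1V1T2/(T1P2)
= 5.8×8.2×292/(372×3.8)
= 9.824 L

9.824 L


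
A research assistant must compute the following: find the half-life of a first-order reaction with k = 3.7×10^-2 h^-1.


t½ = ln2/k = 0.693147/(3.7×10^-2 h^-1)
= 18.73 h

18.73 h


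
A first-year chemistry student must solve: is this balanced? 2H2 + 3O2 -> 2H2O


Equation: 2H2 + 3O2 -> 2H2O
Check atoms: H: 4=4, O: 6≠2
Not balanced

No, not balanced


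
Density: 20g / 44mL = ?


ρ = mass/volume
= 20/44
= 0.455 g/mL

0.455 g/mL


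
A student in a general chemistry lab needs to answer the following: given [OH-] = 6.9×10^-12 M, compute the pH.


pOH = -log10([OH-]) = -log10(6.9×10^-12)
= 12 - log10(6.9) = 11.16
pH = 14 - pOH = 14 - 11.16 = 2.84

2.84


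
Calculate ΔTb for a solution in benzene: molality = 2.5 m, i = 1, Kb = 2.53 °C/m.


ΔTb = Kb × m × i
= 2.53 × 2.5 × 1
= 6.325 °C

6.325 °C


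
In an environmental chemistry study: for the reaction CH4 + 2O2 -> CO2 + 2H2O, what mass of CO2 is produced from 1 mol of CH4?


Mole ratio CO2:CH4 = 1:1
n(CO2) = 1 × 1/1 = 1.000 mol
mass = 1.000 × 44.01 = 44.01 g

44.01 g


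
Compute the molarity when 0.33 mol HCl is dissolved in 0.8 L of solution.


M = n/V = 0.33/0.8 = 0.413 mol/L

0.413 M


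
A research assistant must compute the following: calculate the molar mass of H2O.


M(H2O) = 2×1.008 + 1×16.0
= 2.02 + 16.0
= 18.02 g/mol

18.02 g/mol


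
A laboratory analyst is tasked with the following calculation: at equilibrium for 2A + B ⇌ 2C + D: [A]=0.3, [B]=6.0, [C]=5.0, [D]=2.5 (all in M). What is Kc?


Kc = [C]^2[D]/([A]^2[B])
= (5.0^2 × 2.5^1)/(0.3^2 × 6.0^1)
= 62.5/0.54
= 115.7

115.7


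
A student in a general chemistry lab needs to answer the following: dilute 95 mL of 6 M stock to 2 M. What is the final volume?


C1V1 = C2V2
6 × 95 = 2 × V2
V2 = 570/2 = 285.0 mL

285.0 mL


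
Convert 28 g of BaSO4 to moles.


M(BaSO4) = 233.4 g/mol
n = mass/M = 28/233.4 = 0.12 mol

0.12 mol


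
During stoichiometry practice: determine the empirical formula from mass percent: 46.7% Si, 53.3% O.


Assume 100 g sample. Moles of each element:
  Si: 46.7/28.09 = 1.663 mol
  O: 53.3/16.0 = 3.331 mol
Divide by smallest (1.663):
  Si: 1.663/1.663 = 1.0
  O: 3.331/1.663 = 2.0
Empirical formula: SiO2

SiO2


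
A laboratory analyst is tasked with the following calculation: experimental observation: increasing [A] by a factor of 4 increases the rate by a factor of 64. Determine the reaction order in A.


rate ∝ [A]^n
4^n = 64 → n = 3
Order in A: 3

3


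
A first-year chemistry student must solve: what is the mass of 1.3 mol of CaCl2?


M(CaCl2) = 110.98 g/mol
mass = n × M = 1.3 × 110.98 = 144.27 g

144.27 g


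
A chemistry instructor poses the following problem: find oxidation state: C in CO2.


x + 2(-2) = 0, so x = +4
Oxidation number: +4

+4


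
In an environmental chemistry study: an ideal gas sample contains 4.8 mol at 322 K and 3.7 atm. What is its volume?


PV = nRT  (R = 0.08206 L·atm/(mol·K))
V = nRT/P = 4.8×0.08206×322/3.7
= 34.279 L

34.279 L


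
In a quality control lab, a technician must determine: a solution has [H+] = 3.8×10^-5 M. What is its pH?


pH = -log10([H+]) = -log10(3.8×10^-5)
= 5 - log10(3.8)
= 5 - 0.58
= 4.42

4.42


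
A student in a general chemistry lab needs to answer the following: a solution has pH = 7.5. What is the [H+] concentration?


[H+] = 10^(-pH) = 10^(-7.5)
= 3.16×10^-8 M

3.16×10^-8 M


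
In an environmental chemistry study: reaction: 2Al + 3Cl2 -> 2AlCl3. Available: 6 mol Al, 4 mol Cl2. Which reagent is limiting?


Mole ratio available / coefficient:
  Al: 6/2 = 3.000
  Cl2: 4/3 = 1.333
Smaller ratio is limiting.

Cl2
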